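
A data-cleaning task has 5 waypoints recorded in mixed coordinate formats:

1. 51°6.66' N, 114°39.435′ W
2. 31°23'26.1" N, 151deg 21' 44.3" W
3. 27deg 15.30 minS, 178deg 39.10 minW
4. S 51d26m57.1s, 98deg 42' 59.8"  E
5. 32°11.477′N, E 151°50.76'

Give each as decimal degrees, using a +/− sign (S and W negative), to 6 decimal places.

1. 51.111000, -114.657250
2. 31.390583, -151.362306
3. -27.255000, -178.651667
4. -51.449194, 98.716611
5. 32.191283, 151.846000

Point 1:
  Latitude: 6.66′ = 0.111000°; total 51.1110000
  N → positive
  Lon: 39.435′ = 0.657250°; total 114.6572500
  W → negative
Point 2:
  Lat: 31 + 23/60 + 26.1/3600 = 31.3905833
  N → positive
  Longitude: 21′ + 44.3″ = 21.73833′; 151 + 21.73833/60 = 151.3623056
  W ⇒ negate
Point 3:
  Lat: 27 + 15.3/60 = 27.2550000
  S ⇒ negate
  Longitude: 178 + 39.1/60 = 178.6516667
  W → negative
Point 4:
  Latitude: 26′ + 57.1″ = 26.95167′; 51 + 26.95167/60 = 51.4491944
  S → negative
  Lon: 42′ + 59.8″ = 42.99667′; 98 + 42.99667/60 = 98.7166111
  E ⇒ keep positive
Point 5:
  Latitude: 32 + 11.477/60 = 32.1912833
  N ⇒ keep positive
  λ: 50.76′ = 0.846000°; total 151.8460000
  E → positive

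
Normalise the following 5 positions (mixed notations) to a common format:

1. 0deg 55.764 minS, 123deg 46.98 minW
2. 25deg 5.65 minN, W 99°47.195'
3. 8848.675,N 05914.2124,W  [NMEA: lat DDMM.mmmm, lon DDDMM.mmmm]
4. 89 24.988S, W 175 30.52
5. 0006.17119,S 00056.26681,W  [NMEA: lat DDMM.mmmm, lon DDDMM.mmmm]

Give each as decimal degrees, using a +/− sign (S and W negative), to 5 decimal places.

Point 1:
  Lat: 0 + 55.764/60 = 0.929400
  S ⇒ negate
  Lon: 46.98′ = 0.783000°; total 123.783000
  W ⇒ negate
Point 2:
  Latitude: 25 + 5.65/60 = 25.094167
  N → positive
  Lon: 99 + 47.195/60 = 99.786583
  hemisphere W, so the sign is −
Point 3:
  φ: degrees = first 2 digits = 88, minutes = 48.675; 88 + 48.675/60 = 88.811250
  N → positive
  Longitude: split at 3 digits → 059° and 14.2124′; 59 + 14.2124/60 = 59.236873
  hemisphere W, so the sign is −
Point 4:
  φ: 24.988′ = 0.416467°; total 89.416467
  S ⇒ negate
  Lon: 30.52′ = 0.508667°; total 175.508667
  hemisphere W, so the sign is −
Point 5:
  Latitude: degrees = first 2 digits = 0, minutes = 6.17119; 0 + 6.17119/60 = 0.102853
  S ⇒ negate
  λ: split at 3 digits → 000° and 56.26681′; 0 + 56.26681/60 = 0.937780
  W → negative

1. -0.92940, -123.78300
2. 25.09417, -99.78658
3. 88.81125, -59.23687
4. -89.41647, -175.50867
5. -0.10285, -0.93778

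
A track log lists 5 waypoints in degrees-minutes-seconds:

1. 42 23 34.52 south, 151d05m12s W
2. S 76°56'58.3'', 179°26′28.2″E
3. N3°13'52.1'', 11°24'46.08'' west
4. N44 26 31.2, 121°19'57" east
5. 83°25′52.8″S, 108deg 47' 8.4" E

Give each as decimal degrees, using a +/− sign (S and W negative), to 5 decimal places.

Point 1:
  φ: 42° + 23/60 + 34.52/3600 = 42 + 0.383333 + 0.009589 = 42.392922
  S ⇒ negate
  λ: 151 + 5/60 + 12/3600 = 151.086667
  W ⇒ negate
Point 2:
  Latitude: 76° + 56/60 + 58.3/3600 = 76 + 0.933333 + 0.016194 = 76.949528
  hemisphere S, so the sign is −
  Longitude: 179 + 26/60 + 28.2/3600 = 179.441167
  E ⇒ keep positive
Point 3:
  Lat: 3 + 13/60 + 52.1/3600 = 3.231139
  N ⇒ keep positive
  λ: 24′ + 46.08″ = 24.76800′; 11 + 24.76800/60 = 11.412800
  W → negative
Point 4:
  Lat: 44° + 26/60 + 31.2/3600 = 44 + 0.433333 + 0.008667 = 44.442000
  N ⇒ keep positive
  Lon: 121° + 19/60 + 57/3600 = 121 + 0.316667 + 0.015833 = 121.332500
  E → positive
Point 5:
  φ: 83 + 25/60 + 52.8/3600 = 83.431333
  S ⇒ negate
  λ: 108 + 47/60 + 8.4/3600 = 108.785667
  E ⇒ keep positive

1. -42.39292, -151.08667
2. -76.94953, 179.44117
3. 3.23114, -11.41280
4. 44.44200, 121.33250
5. -83.43133, 108.78567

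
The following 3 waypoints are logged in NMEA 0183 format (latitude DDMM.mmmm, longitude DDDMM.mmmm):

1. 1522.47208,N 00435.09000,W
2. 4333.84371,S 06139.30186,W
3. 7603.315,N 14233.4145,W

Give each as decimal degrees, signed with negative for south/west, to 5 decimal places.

1. 15.37453, -4.58483
2. -43.56406, -61.65503
3. 76.05525, -142.55691

Point 1:
  Latitude: split at 2 digits → 15° and 22.47208′; 15 + 22.47208/60 = 15.374535
  N → positive
  λ: split at 3 digits → 004° and 35.09′; 4 + 35.09/60 = 4.584833
  W → negative
Point 2:
  Lat: degrees = first 2 digits = 43, minutes = 33.84371; 43 + 33.84371/60 = 43.564062
  S → negative
  Lon: degrees = first 3 digits = 61, minutes = 39.30186; 61 + 39.30186/60 = 61.655031
  W ⇒ negate
Point 3:
  Lat: degrees = first 2 digits = 76, minutes = 3.315; 76 + 3.315/60 = 76.055250
  N → positive
  Longitude: split at 3 digits → 142° and 33.4145′; 142 + 33.4145/60 = 142.556908
  hemisphere W, so the sign is −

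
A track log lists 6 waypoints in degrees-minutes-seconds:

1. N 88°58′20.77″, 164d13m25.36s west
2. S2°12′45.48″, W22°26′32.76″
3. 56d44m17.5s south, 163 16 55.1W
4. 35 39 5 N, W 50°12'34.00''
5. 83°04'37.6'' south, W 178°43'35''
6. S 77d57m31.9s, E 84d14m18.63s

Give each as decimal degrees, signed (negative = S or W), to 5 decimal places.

1. 88.97244, -164.22371
2. -2.21263, -22.44243
3. -56.73819, -163.28197
4. 35.65139, -50.20944
5. -83.07711, -178.72639
6. -77.95886, 84.23851

Point 1:
  φ: 88° + 58/60 + 20.77/3600 = 88 + 0.966667 + 0.005769 = 88.972436
  N → positive
  Longitude: 164° + 13/60 + 25.36/3600 = 164 + 0.216667 + 0.007044 = 164.223711
  W → negative
Point 2:
  Latitude: 12′ + 45.48″ = 12.75800′; 2 + 12.75800/60 = 2.212633
  hemisphere S, so the sign is −
  λ: 26′ + 32.76″ = 26.54600′; 22 + 26.54600/60 = 22.442433
  hemisphere W, so the sign is −
Point 3:
  Latitude: 56 + 44/60 + 17.5/3600 = 56.738194
  S ⇒ negate
  Lon: 163° + 16/60 + 55.1/3600 = 163 + 0.266667 + 0.015306 = 163.281972
  hemisphere W, so the sign is −
Point 4:
  φ: 39′ + 5″ = 39.08333′; 35 + 39.08333/60 = 35.651389
  N ⇒ keep positive
  Longitude: 50 + 12/60 + 34/3600 = 50.209444
  W ⇒ negate
Point 5:
  Lat: 83° + 4/60 + 37.6/3600 = 83 + 0.066667 + 0.010444 = 83.077111
  S ⇒ negate
  Longitude: 178 + 43/60 + 35/3600 = 178.726389
  W → negative
Point 6:
  φ: 77° + 57/60 + 31.9/3600 = 77 + 0.950000 + 0.008861 = 77.958861
  S ⇒ negate
  Lon: 14′ + 18.63″ = 14.31050′; 84 + 14.31050/60 = 84.238508
  E → positive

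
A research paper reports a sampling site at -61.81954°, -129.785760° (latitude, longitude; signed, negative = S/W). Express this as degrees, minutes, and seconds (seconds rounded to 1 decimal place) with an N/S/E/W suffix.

61°49′10.3″ S, 129°47′8.7″ W

Latitude is negative → S; |value| = 61.819540
Latitude: 0.819540 × 60 = 49.17240′ → 49′, remainder × 60 = 10.344″
Longitude is negative → W; |value| = 129.785760
Longitude: 0.785760 × 60 = 47.14560′ → 47′, remainder × 60 = 8.736″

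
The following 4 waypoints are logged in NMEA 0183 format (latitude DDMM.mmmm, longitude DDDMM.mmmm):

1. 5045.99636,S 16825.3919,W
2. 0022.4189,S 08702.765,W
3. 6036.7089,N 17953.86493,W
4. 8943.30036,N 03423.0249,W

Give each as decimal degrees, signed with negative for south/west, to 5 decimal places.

1. -50.76661, -168.42320
2. -0.37365, -87.04608
3. 60.61182, -179.89775
4. 89.72167, -34.38375

Point 1:
  Latitude: degrees = first 2 digits = 50, minutes = 45.99636; 50 + 45.99636/60 = 50.766606
  hemisphere S, so the sign is −
  λ: split at 3 digits → 168° and 25.3919′; 168 + 25.3919/60 = 168.423198
  W → negative
Point 2:
  φ: degrees = first 2 digits = 0, minutes = 22.4189; 0 + 22.4189/60 = 0.373648
  S ⇒ negate
  Lon: split at 3 digits → 087° and 2.765′; 87 + 2.765/60 = 87.046083
  hemisphere W, so the sign is −
Point 3:
  Latitude: split at 2 digits → 60° and 36.7089′; 60 + 36.7089/60 = 60.611815
  N ⇒ keep positive
  λ: degrees = first 3 digits = 179, minutes = 53.86493; 179 + 53.86493/60 = 179.897749
  W ⇒ negate
Point 4:
  Latitude: degrees = first 2 digits = 89, minutes = 43.30036; 89 + 43.30036/60 = 89.721673
  N ⇒ keep positive
  Longitude: degrees = first 3 digits = 34, minutes = 23.0249; 34 + 23.0249/60 = 34.383748
  W → negative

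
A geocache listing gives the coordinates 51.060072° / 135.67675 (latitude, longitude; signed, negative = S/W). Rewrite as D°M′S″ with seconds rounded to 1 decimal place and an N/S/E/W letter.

φ: whole degrees 51; 3.60432′ → 3′ and 36.259″
Longitude: 0.676750 × 60 = 40.60500′ → 40′, remainder × 60 = 36.300″

51°03′36.3″ N, 135°40′36.3″ E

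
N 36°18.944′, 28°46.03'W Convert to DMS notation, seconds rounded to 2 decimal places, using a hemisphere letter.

36°18′56.64″ N, 28°46′1.80″ W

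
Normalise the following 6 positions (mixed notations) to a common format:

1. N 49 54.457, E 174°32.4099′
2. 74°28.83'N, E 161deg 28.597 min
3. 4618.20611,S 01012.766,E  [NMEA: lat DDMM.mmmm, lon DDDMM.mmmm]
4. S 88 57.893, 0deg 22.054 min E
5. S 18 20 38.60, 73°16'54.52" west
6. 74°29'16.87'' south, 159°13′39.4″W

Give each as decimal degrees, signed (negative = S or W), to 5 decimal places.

1. 49.90762, 174.54017
2. 74.48050, 161.47662
3. -46.30344, 10.21277
4. -88.96488, 0.36757
5. -18.34406, -73.28181
6. -74.48802, -159.22761

Point 1:
  Lat: 54.457′ = 0.907617°; total 49.907617
  N → positive
  λ: 174 + 32.4099/60 = 174.540165
  E → positive
Point 2:
  φ: 74 + 28.83/60 = 74.480500
  N → positive
  λ: 28.597′ = 0.476617°; total 161.476617
  E → positive
Point 3:
  Latitude: degrees = first 2 digits = 46, minutes = 18.20611; 46 + 18.20611/60 = 46.303435
  S → negative
  Lon: degrees = first 3 digits = 10, minutes = 12.766; 10 + 12.766/60 = 10.212767
  E → positive
Point 4:
  Lat: 57.893′ = 0.964883°; total 88.964883
  hemisphere S, so the sign is −
  λ: 0 + 22.054/60 = 0.367567
  E → positive
Point 5:
  Lat: 18 + 20/60 + 38.6/3600 = 18.344056
  hemisphere S, so the sign is −
  Longitude: 73 + 16/60 + 54.52/3600 = 73.281811
  hemisphere W, so the sign is −
Point 6:
  Latitude: 74° + 29/60 + 16.87/3600 = 74 + 0.483333 + 0.004686 = 74.488019
  hemisphere S, so the sign is −
  Longitude: 159 + 13/60 + 39.4/3600 = 159.227611
  hemisphere W, so the sign is −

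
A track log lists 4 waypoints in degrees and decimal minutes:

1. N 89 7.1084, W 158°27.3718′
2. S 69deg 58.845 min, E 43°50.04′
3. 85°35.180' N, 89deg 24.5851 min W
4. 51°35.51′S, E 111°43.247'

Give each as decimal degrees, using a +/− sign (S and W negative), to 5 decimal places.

1. 89.11847, -158.45620
2. -69.98075, 43.83400
3. 85.58633, -89.40975
4. -51.59183, 111.72078

Point 1:
  φ: 7.1084′ = 0.118473°; total 89.118473
  N → positive
  Longitude: 27.3718′ = 0.456197°; total 158.456197
  hemisphere W, so the sign is −
Point 2:
  Latitude: 69 + 58.845/60 = 69.980750
  hemisphere S, so the sign is −
  Longitude: 50.04′ = 0.834000°; total 43.834000
  E → positive
Point 3:
  Lat: 35.18′ = 0.586333°; total 85.586333
  N → positive
  Lon: 89 + 24.5851/60 = 89.409752
  hemisphere W, so the sign is −
Point 4:
  Latitude: 35.51′ = 0.591833°; total 51.591833
  S → negative
  λ: 111 + 43.247/60 = 111.720783
  E ⇒ keep positive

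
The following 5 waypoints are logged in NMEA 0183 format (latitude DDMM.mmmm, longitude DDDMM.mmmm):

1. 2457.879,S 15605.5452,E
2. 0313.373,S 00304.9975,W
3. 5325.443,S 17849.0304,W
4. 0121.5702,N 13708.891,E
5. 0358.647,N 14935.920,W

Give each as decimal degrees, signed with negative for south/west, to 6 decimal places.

1. -24.964650, 156.092420
2. -3.222883, -3.083292
3. -53.424050, -178.817173
4. 1.359503, 137.148183
5. 3.977450, -149.598667

Point 1:
  Latitude: split at 2 digits → 24° and 57.879′; 24 + 57.879/60 = 24.9646500
  S ⇒ negate
  Longitude: split at 3 digits → 156° and 5.5452′; 156 + 5.5452/60 = 156.0924200
  E → positive
Point 2:
  Latitude: split at 2 digits → 03° and 13.373′; 3 + 13.373/60 = 3.2228833
  S ⇒ negate
  λ: degrees = first 3 digits = 3, minutes = 4.9975; 3 + 4.9975/60 = 3.0832917
  W → negative
Point 3:
  Latitude: degrees = first 2 digits = 53, minutes = 25.443; 53 + 25.443/60 = 53.4240500
  hemisphere S, so the sign is −
  Lon: split at 3 digits → 178° and 49.0304′; 178 + 49.0304/60 = 178.8171733
  W ⇒ negate
Point 4:
  Lat: split at 2 digits → 01° and 21.5702′; 1 + 21.5702/60 = 1.3595033
  N ⇒ keep positive
  λ: degrees = first 3 digits = 137, minutes = 8.891; 137 + 8.891/60 = 137.1481833
  E → positive
Point 5:
  Lat: degrees = first 2 digits = 3, minutes = 58.647; 3 + 58.647/60 = 3.9774500
  N → positive
  Longitude: degrees = first 3 digits = 149, minutes = 35.92; 149 + 35.92/60 = 149.5986667
  hemisphere W, so the sign is −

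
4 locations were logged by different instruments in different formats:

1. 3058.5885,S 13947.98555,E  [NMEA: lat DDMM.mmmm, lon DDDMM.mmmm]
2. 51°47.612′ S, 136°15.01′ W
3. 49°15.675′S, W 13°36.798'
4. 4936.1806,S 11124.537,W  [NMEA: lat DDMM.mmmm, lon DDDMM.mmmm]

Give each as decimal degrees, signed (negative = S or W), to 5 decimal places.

Point 1:
  Latitude: split at 2 digits → 30° and 58.5885′; 30 + 58.5885/60 = 30.976475
  S → negative
  Lon: split at 3 digits → 139° and 47.98555′; 139 + 47.98555/60 = 139.799759
  E ⇒ keep positive
Point 2:
  φ: 51 + 47.612/60 = 51.793533
  hemisphere S, so the sign is −
  λ: 15.01′ = 0.250167°; total 136.250167
  W ⇒ negate
Point 3:
  Latitude: 49 + 15.675/60 = 49.261250
  S ⇒ negate
  λ: 36.798′ = 0.613300°; total 13.613300
  hemisphere W, so the sign is −
Point 4:
  Lat: split at 2 digits → 49° and 36.1806′; 49 + 36.1806/60 = 49.603010
  hemisphere S, so the sign is −
  λ: degrees = first 3 digits = 111, minutes = 24.537; 111 + 24.537/60 = 111.408950
  W → negative

1. -30.97648, 139.79976
2. -51.79353, -136.25017
3. -49.26125, -13.61330
4. -49.60301, -111.40895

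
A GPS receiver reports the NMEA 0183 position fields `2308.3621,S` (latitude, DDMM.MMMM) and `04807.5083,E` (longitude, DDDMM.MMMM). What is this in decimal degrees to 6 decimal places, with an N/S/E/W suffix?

23.139368° S, 48.125138° E

Lat: degrees = first 2 digits = 23, minutes = 8.3621; 23 + 8.3621/60 = 23.1393683
λ: split at 3 digits → 048° and 7.5083′; 48 + 7.5083/60 = 48.1251383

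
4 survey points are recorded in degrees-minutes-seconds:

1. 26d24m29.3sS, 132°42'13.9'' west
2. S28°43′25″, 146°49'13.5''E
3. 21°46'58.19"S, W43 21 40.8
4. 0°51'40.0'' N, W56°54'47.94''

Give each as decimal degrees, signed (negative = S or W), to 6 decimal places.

Point 1:
  Latitude: 24′ + 29.3″ = 24.48833′; 26 + 24.48833/60 = 26.4081389
  hemisphere S, so the sign is −
  Lon: 42′ + 13.9″ = 42.23167′; 132 + 42.23167/60 = 132.7038611
  W ⇒ negate
Point 2:
  Latitude: 43′ + 25″ = 43.41667′; 28 + 43.41667/60 = 28.7236111
  S ⇒ negate
  λ: 146 + 49/60 + 13.5/3600 = 146.8204167
  E → positive
Point 3:
  φ: 46′ + 58.19″ = 46.96983′; 21 + 46.96983/60 = 21.7828306
  S → negative
  Lon: 21′ + 40.8″ = 21.68000′; 43 + 21.68000/60 = 43.3613333
  hemisphere W, so the sign is −
Point 4:
  φ: 0° + 51/60 + 40/3600 = 0 + 0.850000 + 0.011111 = 0.8611111
  N → positive
  λ: 56 + 54/60 + 47.94/3600 = 56.9133167
  hemisphere W, so the sign is −

1. -26.408139, -132.703861
2. -28.723611, 146.820417
3. -21.782831, -43.361333
4. 0.861111, -56.913317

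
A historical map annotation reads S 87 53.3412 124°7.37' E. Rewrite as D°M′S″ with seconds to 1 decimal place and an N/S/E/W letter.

87°53′20.5″ S, 124°07′22.2″ E

Lat: fractional minutes 0.34120 × 60 = 20.472″
λ: fractional minutes 0.37000 × 60 = 22.200″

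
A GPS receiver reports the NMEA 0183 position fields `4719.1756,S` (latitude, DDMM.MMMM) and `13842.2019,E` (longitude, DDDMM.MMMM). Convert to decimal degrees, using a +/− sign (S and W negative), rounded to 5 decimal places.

-47.31959, 138.70337

Latitude: split at 2 digits → 47° and 19.1756′; 47 + 19.1756/60 = 47.319593
S → negative
Longitude: split at 3 digits → 138° and 42.2019′; 138 + 42.2019/60 = 138.703365
E ⇒ keep positive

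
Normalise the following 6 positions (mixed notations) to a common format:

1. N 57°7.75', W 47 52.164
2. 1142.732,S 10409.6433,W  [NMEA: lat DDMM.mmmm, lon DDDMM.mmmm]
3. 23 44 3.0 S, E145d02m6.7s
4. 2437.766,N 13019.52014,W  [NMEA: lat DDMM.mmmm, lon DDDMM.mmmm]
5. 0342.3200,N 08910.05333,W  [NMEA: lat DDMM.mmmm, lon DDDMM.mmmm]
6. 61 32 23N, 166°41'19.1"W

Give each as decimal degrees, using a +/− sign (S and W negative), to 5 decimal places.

1. 57.12917, -47.86940
2. -11.71220, -104.16072
3. -23.73417, 145.03519
4. 24.62943, -130.32534
5. 3.70533, -89.16756
6. 61.53972, -166.68864

Point 1:
  φ: 7.75′ = 0.129167°; total 57.129167
  N ⇒ keep positive
  Longitude: 47 + 52.164/60 = 47.869400
  W → negative
Point 2:
  Lat: split at 2 digits → 11° and 42.732′; 11 + 42.732/60 = 11.712200
  hemisphere S, so the sign is −
  λ: degrees = first 3 digits = 104, minutes = 9.6433; 104 + 9.6433/60 = 104.160722
  hemisphere W, so the sign is −
Point 3:
  Latitude: 44′ + 3″ = 44.05000′; 23 + 44.05000/60 = 23.734167
  hemisphere S, so the sign is −
  Lon: 145° + 2/60 + 6.7/3600 = 145 + 0.033333 + 0.001861 = 145.035194
  E ⇒ keep positive
Point 4:
  Latitude: split at 2 digits → 24° and 37.766′; 24 + 37.766/60 = 24.629433
  N → positive
  Longitude: split at 3 digits → 130° and 19.52014′; 130 + 19.52014/60 = 130.325336
  W → negative
Point 5:
  φ: split at 2 digits → 03° and 42.32′; 3 + 42.32/60 = 3.705333
  N ⇒ keep positive
  Longitude: split at 3 digits → 089° and 10.05333′; 89 + 10.05333/60 = 89.167556
  hemisphere W, so the sign is −
Point 6:
  Lat: 61° + 32/60 + 23/3600 = 61 + 0.533333 + 0.006389 = 61.539722
  N ⇒ keep positive
  Longitude: 166° + 41/60 + 19.1/3600 = 166 + 0.683333 + 0.005306 = 166.688639
  W → negative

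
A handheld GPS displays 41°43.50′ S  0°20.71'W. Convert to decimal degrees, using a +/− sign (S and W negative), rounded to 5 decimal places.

Lat: 41 + 43.5/60 = 41.725000
hemisphere S, so the sign is −
Longitude: 20.71′ = 0.345167°; total 0.345167
hemisphere W, so the sign is −

-41.72500, -0.34517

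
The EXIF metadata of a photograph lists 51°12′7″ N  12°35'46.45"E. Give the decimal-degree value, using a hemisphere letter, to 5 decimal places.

51.20194° N, 12.59624° E

Lat: 51° + 12/60 + 7/3600 = 51 + 0.200000 + 0.001944 = 51.201944
Longitude: 35′ + 46.45″ = 35.77417′; 12 + 35.77417/60 = 12.596236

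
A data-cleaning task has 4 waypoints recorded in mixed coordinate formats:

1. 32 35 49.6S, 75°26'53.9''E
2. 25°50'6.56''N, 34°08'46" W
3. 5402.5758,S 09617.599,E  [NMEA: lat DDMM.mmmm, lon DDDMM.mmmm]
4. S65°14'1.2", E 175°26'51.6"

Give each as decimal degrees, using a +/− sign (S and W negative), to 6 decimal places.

1. -32.597111, 75.448306
2. 25.835156, -34.146111
3. -54.042930, 96.293317
4. -65.233667, 175.447667

Point 1:
  Lat: 35′ + 49.6″ = 35.82667′; 32 + 35.82667/60 = 32.5971111
  S ⇒ negate
  λ: 75° + 26/60 + 53.9/3600 = 75 + 0.433333 + 0.014972 = 75.4483056
  E → positive
Point 2:
  Latitude: 25 + 50/60 + 6.56/3600 = 25.8351556
  N ⇒ keep positive
  Longitude: 34 + 8/60 + 46/3600 = 34.1461111
  hemisphere W, so the sign is −
Point 3:
  Latitude: split at 2 digits → 54° and 2.5758′; 54 + 2.5758/60 = 54.0429300
  S ⇒ negate
  Longitude: degrees = first 3 digits = 96, minutes = 17.599; 96 + 17.599/60 = 96.2933167
  E ⇒ keep positive
Point 4:
  Lat: 65° + 14/60 + 1.2/3600 = 65 + 0.233333 + 0.000333 = 65.2336667
  S ⇒ negate
  Longitude: 175° + 26/60 + 51.6/3600 = 175 + 0.433333 + 0.014333 = 175.4476667
  E ⇒ keep positive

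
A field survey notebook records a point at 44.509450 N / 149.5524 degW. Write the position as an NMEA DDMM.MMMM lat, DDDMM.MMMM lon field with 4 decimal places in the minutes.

Latitude: minutes = (44.509450 − 44) × 60 = 30.567000
Lon: minutes = (149.552400 − 149) × 60 = 33.144000

4430.5670,N / 14933.1440,W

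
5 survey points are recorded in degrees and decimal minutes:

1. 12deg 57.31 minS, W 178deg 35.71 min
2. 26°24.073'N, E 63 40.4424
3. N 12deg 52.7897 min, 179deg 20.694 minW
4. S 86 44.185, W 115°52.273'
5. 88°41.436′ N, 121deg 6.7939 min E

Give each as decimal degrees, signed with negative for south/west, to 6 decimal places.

Point 1:
  Lat: 12 + 57.31/60 = 12.9551667
  S ⇒ negate
  Lon: 35.71′ = 0.595167°; total 178.5951667
  hemisphere W, so the sign is −
Point 2:
  Latitude: 24.073′ = 0.401217°; total 26.4012167
  N → positive
  Longitude: 40.4424′ = 0.674040°; total 63.6740400
  E ⇒ keep positive
Point 3:
  Lat: 52.7897′ = 0.879828°; total 12.8798283
  N → positive
  Longitude: 179 + 20.694/60 = 179.3449000
  W → negative
Point 4:
  Lat: 86 + 44.185/60 = 86.7364167
  S → negative
  Lon: 52.273′ = 0.871217°; total 115.8712167
  W ⇒ negate
Point 5:
  Latitude: 41.436′ = 0.690600°; total 88.6906000
  N ⇒ keep positive
  λ: 6.7939′ = 0.113232°; total 121.1132317
  E → positive

1. -12.955167, -178.595167
2. 26.401217, 63.674040
3. 12.879828, -179.344900
4. -86.736417, -115.871217
5. 88.690600, 121.113232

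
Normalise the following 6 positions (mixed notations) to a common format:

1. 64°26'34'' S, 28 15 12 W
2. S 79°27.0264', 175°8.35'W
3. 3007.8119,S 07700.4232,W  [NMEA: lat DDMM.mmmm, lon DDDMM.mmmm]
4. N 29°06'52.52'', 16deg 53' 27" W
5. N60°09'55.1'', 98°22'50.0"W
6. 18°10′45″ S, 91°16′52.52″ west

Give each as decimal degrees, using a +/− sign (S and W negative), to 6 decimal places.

1. -64.442778, -28.253333
2. -79.450440, -175.139167
3. -30.130198, -77.007053
4. 29.114589, -16.890833
5. 60.165306, -98.380556
6. -18.179167, -91.281256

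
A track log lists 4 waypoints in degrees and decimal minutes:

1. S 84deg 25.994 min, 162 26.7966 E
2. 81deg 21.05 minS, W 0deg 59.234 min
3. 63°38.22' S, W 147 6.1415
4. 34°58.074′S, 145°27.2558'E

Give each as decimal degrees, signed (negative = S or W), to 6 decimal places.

Point 1:
  φ: 25.994′ = 0.433233°; total 84.4332333
  S ⇒ negate
  Lon: 162 + 26.7966/60 = 162.4466100
  E ⇒ keep positive
Point 2:
  Lat: 81 + 21.05/60 = 81.3508333
  S → negative
  λ: 0 + 59.234/60 = 0.9872333
  hemisphere W, so the sign is −
Point 3:
  Lat: 63 + 38.22/60 = 63.6370000
  S → negative
  Lon: 6.1415′ = 0.102358°; total 147.1023583
  hemisphere W, so the sign is −
Point 4:
  Lat: 34 + 58.074/60 = 34.9679000
  S → negative
  Lon: 145 + 27.2558/60 = 145.4542633
  E → positive

1. -84.433233, 162.446610
2. -81.350833, -0.987233
3. -63.637000, -147.102358
4. -34.967900, 145.454263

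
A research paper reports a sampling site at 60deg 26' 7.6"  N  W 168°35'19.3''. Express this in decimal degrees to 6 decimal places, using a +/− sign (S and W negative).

60.435444, -168.588694

φ: 60° + 26/60 + 7.6/3600 = 60 + 0.433333 + 0.002111 = 60.4354444
N → positive
λ: 168° + 35/60 + 19.3/3600 = 168 + 0.583333 + 0.005361 = 168.5886944
W ⇒ negate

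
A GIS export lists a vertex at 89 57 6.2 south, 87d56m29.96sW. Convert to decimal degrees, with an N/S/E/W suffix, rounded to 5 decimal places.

89.95172° S, 87.94166° W

φ: 89 + 57/60 + 6.2/3600 = 89.951722
λ: 56′ + 29.96″ = 56.49933′; 87 + 56.49933/60 = 87.941656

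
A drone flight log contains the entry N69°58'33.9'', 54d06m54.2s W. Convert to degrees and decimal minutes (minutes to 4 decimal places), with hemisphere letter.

69° 58.5650′ N, 54° 6.9033′ W

Lat: seconds/60 = 0.56500; minutes = 58 + 0.56500 = 58.565000
Lon: 6 + 54.2/60 = 6.903333′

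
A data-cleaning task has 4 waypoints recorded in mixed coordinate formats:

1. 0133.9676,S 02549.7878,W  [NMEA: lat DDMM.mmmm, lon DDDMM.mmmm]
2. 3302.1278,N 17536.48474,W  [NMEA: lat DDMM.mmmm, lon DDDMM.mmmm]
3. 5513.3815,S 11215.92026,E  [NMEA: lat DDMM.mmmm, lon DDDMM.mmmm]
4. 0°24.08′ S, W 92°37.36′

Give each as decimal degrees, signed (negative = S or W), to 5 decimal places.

Point 1:
  Latitude: split at 2 digits → 01° and 33.9676′; 1 + 33.9676/60 = 1.566127
  S → negative
  Longitude: degrees = first 3 digits = 25, minutes = 49.7878; 25 + 49.7878/60 = 25.829797
  W → negative
Point 2:
  Lat: split at 2 digits → 33° and 2.1278′; 33 + 2.1278/60 = 33.035463
  N → positive
  λ: split at 3 digits → 175° and 36.48474′; 175 + 36.48474/60 = 175.608079
  W → negative
Point 3:
  φ: degrees = first 2 digits = 55, minutes = 13.3815; 55 + 13.3815/60 = 55.223025
  S ⇒ negate
  Longitude: degrees = first 3 digits = 112, minutes = 15.92026; 112 + 15.92026/60 = 112.265338
  E ⇒ keep positive
Point 4:
  Lat: 24.08′ = 0.401333°; total 0.401333
  S ⇒ negate
  Lon: 92 + 37.36/60 = 92.622667
  W ⇒ negate

1. -1.56613, -25.82980
2. 33.03546, -175.60808
3. -55.22303, 112.26534
4. -0.40133, -92.62267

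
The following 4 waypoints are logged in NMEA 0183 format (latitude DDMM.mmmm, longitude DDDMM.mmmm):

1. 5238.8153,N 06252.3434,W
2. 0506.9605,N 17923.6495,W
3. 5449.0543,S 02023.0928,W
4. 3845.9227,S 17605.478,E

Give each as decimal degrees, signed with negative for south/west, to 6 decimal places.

Point 1:
  φ: split at 2 digits → 52° and 38.8153′; 52 + 38.8153/60 = 52.6469217
  N → positive
  Lon: split at 3 digits → 062° and 52.3434′; 62 + 52.3434/60 = 62.8723900
  W → negative
Point 2:
  Latitude: degrees = first 2 digits = 5, minutes = 6.9605; 5 + 6.9605/60 = 5.1160083
  N → positive
  Lon: split at 3 digits → 179° and 23.6495′; 179 + 23.6495/60 = 179.3941583
  W ⇒ negate
Point 3:
  Lat: split at 2 digits → 54° and 49.0543′; 54 + 49.0543/60 = 54.8175717
  S → negative
  Lon: degrees = first 3 digits = 20, minutes = 23.0928; 20 + 23.0928/60 = 20.3848800
  W ⇒ negate
Point 4:
  Latitude: degrees = first 2 digits = 38, minutes = 45.9227; 38 + 45.9227/60 = 38.7653783
  S ⇒ negate
  Lon: degrees = first 3 digits = 176, minutes = 5.478; 176 + 5.478/60 = 176.0913000
  E → positive

1. 52.646922, -62.872390
2. 5.116008, -179.394158
3. -54.817572, -20.384880
4. -38.765378, 176.091300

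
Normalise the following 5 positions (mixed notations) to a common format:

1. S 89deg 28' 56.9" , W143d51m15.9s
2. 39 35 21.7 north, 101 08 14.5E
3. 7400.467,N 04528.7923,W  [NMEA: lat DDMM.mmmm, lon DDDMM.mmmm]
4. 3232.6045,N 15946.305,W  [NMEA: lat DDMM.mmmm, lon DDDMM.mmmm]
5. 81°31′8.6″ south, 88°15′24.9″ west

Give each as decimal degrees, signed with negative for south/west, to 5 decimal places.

1. -89.48247, -143.85442
2. 39.58936, 101.13736
3. 74.00778, -45.47987
4. 32.54341, -159.77175
5. -81.51906, -88.25692

Point 1:
  Latitude: 28′ + 56.9″ = 28.94833′; 89 + 28.94833/60 = 89.482472
  hemisphere S, so the sign is −
  λ: 143 + 51/60 + 15.9/3600 = 143.854417
  W ⇒ negate
Point 2:
  Lat: 39 + 35/60 + 21.7/3600 = 39.589361
  N → positive
  Longitude: 101° + 8/60 + 14.5/3600 = 101 + 0.133333 + 0.004028 = 101.137361
  E ⇒ keep positive
Point 3:
  Lat: split at 2 digits → 74° and 0.467′; 74 + 0.467/60 = 74.007783
  N ⇒ keep positive
  Longitude: split at 3 digits → 045° and 28.7923′; 45 + 28.7923/60 = 45.479872
  W → negative
Point 4:
  Lat: degrees = first 2 digits = 32, minutes = 32.6045; 32 + 32.6045/60 = 32.543408
  N → positive
  λ: split at 3 digits → 159° and 46.305′; 159 + 46.305/60 = 159.771750
  hemisphere W, so the sign is −
Point 5:
  Lat: 31′ + 8.6″ = 31.14333′; 81 + 31.14333/60 = 81.519056
  S ⇒ negate
  λ: 15′ + 24.9″ = 15.41500′; 88 + 15.41500/60 = 88.256917
  hemisphere W, so the sign is −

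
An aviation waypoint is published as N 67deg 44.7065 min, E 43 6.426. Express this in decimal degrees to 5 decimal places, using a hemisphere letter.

67.74511° N, 43.10710° E

φ: 44.7065′ = 0.745108°; total 67.745108
Longitude: 6.426′ = 0.107100°; total 43.107100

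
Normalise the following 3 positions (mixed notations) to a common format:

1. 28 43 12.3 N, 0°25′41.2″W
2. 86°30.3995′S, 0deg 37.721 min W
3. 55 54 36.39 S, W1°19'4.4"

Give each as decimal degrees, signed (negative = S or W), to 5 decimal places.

1. 28.72008, -0.42811
2. -86.50666, -0.62868
3. -55.91011, -1.31789

Point 1:
  Lat: 28° + 43/60 + 12.3/3600 = 28 + 0.716667 + 0.003417 = 28.720083
  N → positive
  Lon: 25′ + 41.2″ = 25.68667′; 0 + 25.68667/60 = 0.428111
  W ⇒ negate
Point 2:
  Latitude: 86 + 30.3995/60 = 86.506658
  S → negative
  Longitude: 0 + 37.721/60 = 0.628683
  W ⇒ negate
Point 3:
  φ: 54′ + 36.39″ = 54.60650′; 55 + 54.60650/60 = 55.910108
  S ⇒ negate
  λ: 1° + 19/60 + 4.4/3600 = 1 + 0.316667 + 0.001222 = 1.317889
  W ⇒ negate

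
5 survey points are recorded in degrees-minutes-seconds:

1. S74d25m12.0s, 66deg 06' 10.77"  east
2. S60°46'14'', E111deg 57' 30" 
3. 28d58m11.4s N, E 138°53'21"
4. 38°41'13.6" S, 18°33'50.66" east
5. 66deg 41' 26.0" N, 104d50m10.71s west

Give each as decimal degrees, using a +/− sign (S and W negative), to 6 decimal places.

Point 1:
  φ: 74 + 25/60 + 12/3600 = 74.4200000
  hemisphere S, so the sign is −
  Lon: 6′ + 10.77″ = 6.17950′; 66 + 6.17950/60 = 66.1029917
  E ⇒ keep positive
Point 2:
  Lat: 60° + 46/60 + 14/3600 = 60 + 0.766667 + 0.003889 = 60.7705556
  hemisphere S, so the sign is −
  Lon: 57′ + 30″ = 57.50000′; 111 + 57.50000/60 = 111.9583333
  E → positive
Point 3:
  φ: 28 + 58/60 + 11.4/3600 = 28.9698333
  N ⇒ keep positive
  Longitude: 138 + 53/60 + 21/3600 = 138.8891667
  E → positive
Point 4:
  φ: 38° + 41/60 + 13.6/3600 = 38 + 0.683333 + 0.003778 = 38.6871111
  hemisphere S, so the sign is −
  Lon: 18° + 33/60 + 50.66/3600 = 18 + 0.550000 + 0.014072 = 18.5640722
  E → positive
Point 5:
  Latitude: 66 + 41/60 + 26/3600 = 66.6905556
  N ⇒ keep positive
  Lon: 50′ + 10.71″ = 50.17850′; 104 + 50.17850/60 = 104.8363083
  W → negative

1. -74.420000, 66.102992
2. -60.770556, 111.958333
3. 28.969833, 138.889167
4. -38.687111, 18.564072
5. 66.690556, -104.836308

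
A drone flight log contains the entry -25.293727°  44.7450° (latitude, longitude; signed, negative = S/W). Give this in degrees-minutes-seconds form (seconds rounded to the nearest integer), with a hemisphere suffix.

Latitude is negative → S; |value| = 25.293727
φ: whole degrees 25; 17.62362′ → 17′ and 37.42″
Longitude: 0.745000 × 60 = 44.70000′ → 44′, remainder × 60 = 42.00″

25°17′37″ S, 44°44′42″ E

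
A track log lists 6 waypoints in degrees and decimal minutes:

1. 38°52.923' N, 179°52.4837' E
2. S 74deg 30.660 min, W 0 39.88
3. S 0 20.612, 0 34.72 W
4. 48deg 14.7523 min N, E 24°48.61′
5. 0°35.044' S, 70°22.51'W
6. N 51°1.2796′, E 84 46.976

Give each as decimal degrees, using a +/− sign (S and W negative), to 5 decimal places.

Point 1:
  Latitude: 52.923′ = 0.882050°; total 38.882050
  N ⇒ keep positive
  Lon: 52.4837′ = 0.874728°; total 179.874728
  E ⇒ keep positive
Point 2:
  Lat: 74 + 30.66/60 = 74.511000
  S → negative
  Lon: 39.88′ = 0.664667°; total 0.664667
  W ⇒ negate
Point 3:
  φ: 0 + 20.612/60 = 0.343533
  hemisphere S, so the sign is −
  λ: 0 + 34.72/60 = 0.578667
  hemisphere W, so the sign is −
Point 4:
  φ: 14.7523′ = 0.245872°; total 48.245872
  N → positive
  λ: 48.61′ = 0.810167°; total 24.810167
  E → positive
Point 5:
  φ: 35.044′ = 0.584067°; total 0.584067
  hemisphere S, so the sign is −
  λ: 22.51′ = 0.375167°; total 70.375167
  W ⇒ negate
Point 6:
  φ: 51 + 1.2796/60 = 51.021327
  N ⇒ keep positive
  Lon: 84 + 46.976/60 = 84.782933
  E → positive

1. 38.88205, 179.87473
2. -74.51100, -0.66467
3. -0.34353, -0.57867
4. 48.24587, 24.81017
5. -0.58407, -70.37517
6. 51.02133, 84.78293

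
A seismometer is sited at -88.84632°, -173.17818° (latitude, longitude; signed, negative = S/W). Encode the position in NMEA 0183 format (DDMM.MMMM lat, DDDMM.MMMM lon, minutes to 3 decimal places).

Latitude is negative → S; |value| = 88.846320
Latitude: minutes = (88.846320 − 88) × 60 = 50.77920
Longitude is negative → W; |value| = 173.178180
Longitude: minutes = (173.178180 − 173) × 60 = 10.69080

8850.779,S / 17310.691,W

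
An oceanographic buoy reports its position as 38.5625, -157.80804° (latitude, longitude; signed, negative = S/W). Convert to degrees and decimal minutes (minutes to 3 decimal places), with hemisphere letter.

Lat: 38° + 0.562500 × 60 = 38° 33.75000′
Longitude is negative → W; |value| = 157.808040
Longitude: 157° + 0.808040 × 60 = 157° 48.48240′

38° 33.750′ N, 157° 48.482′ W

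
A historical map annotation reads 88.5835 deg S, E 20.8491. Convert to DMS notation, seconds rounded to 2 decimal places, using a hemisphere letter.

φ: 0.583500° → 35.01000′; 0.01000 × 60 = 0.6000″
λ: 0.849100 × 60 = 50.94600′ → 50′, remainder × 60 = 56.7600″

88°35′0.60″ S, 20°50′56.76″ E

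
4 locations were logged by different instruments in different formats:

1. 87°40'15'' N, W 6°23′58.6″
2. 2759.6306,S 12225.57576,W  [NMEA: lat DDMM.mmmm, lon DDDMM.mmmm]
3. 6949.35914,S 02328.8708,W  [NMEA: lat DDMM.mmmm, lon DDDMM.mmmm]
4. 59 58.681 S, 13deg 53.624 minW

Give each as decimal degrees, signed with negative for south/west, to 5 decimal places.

Point 1:
  Latitude: 40′ + 15″ = 40.25000′; 87 + 40.25000/60 = 87.670833
  N → positive
  λ: 6 + 23/60 + 58.6/3600 = 6.399611
  W ⇒ negate
Point 2:
  Lat: degrees = first 2 digits = 27, minutes = 59.6306; 27 + 59.6306/60 = 27.993843
  S → negative
  λ: split at 3 digits → 122° and 25.57576′; 122 + 25.57576/60 = 122.426263
  hemisphere W, so the sign is −
Point 3:
  Lat: degrees = first 2 digits = 69, minutes = 49.35914; 69 + 49.35914/60 = 69.822652
  S → negative
  λ: degrees = first 3 digits = 23, minutes = 28.8708; 23 + 28.8708/60 = 23.481180
  W → negative
Point 4:
  Latitude: 58.681′ = 0.978017°; total 59.978017
  hemisphere S, so the sign is −
  λ: 13 + 53.624/60 = 13.893733
  W ⇒ negate

1. 87.67083, -6.39961
2. -27.99384, -122.42626
3. -69.82265, -23.48118
4. -59.97802, -13.89373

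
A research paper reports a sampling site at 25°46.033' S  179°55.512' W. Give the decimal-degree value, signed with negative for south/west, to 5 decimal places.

Latitude: 25 + 46.033/60 = 25.767217
S ⇒ negate
Lon: 55.512′ = 0.925200°; total 179.925200
W → negative

-25.76722, -179.92520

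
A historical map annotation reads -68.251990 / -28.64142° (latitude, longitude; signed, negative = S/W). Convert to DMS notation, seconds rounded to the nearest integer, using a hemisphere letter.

68°15′7″ S, 28°38′29″ W

Latitude is negative → S; |value| = 68.251990
Latitude: 0.251990 × 60 = 15.11940′ → 15′, remainder × 60 = 7.16″
Longitude is negative → W; |value| = 28.641420
Longitude: 0.641420° → 38.48520′; 0.48520 × 60 = 29.11″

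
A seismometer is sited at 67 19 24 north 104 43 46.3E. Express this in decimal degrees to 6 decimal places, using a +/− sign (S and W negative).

Lat: 67° + 19/60 + 24/3600 = 67 + 0.316667 + 0.006667 = 67.3233333
N → positive
λ: 43′ + 46.3″ = 43.77167′; 104 + 43.77167/60 = 104.7295278
E → positive

67.323333, 104.729528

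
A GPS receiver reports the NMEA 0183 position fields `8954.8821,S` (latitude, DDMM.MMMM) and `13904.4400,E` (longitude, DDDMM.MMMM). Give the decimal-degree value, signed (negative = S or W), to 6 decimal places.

-89.914702, 139.074000

Lat: split at 2 digits → 89° and 54.8821′; 89 + 54.8821/60 = 89.9147017
S ⇒ negate
Lon: degrees = first 3 digits = 139, minutes = 4.44; 139 + 4.44/60 = 139.0740000
E → positive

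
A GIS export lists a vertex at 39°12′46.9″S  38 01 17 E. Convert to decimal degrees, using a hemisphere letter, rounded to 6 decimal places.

Lat: 39 + 12/60 + 46.9/3600 = 39.2130278
Lon: 38 + 1/60 + 17/3600 = 38.0213889

39.213028° S, 38.021389° E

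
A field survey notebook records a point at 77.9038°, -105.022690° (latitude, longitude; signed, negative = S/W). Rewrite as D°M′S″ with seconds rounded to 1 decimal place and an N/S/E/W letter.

77°54′13.7″ N, 105°01′21.7″ W

Lat: 0.903800 × 60 = 54.22800′ → 54′, remainder × 60 = 13.680″
Longitude is negative → W; |value| = 105.022690
λ: 0.022690° → 1.36140′; 0.36140 × 60 = 21.684″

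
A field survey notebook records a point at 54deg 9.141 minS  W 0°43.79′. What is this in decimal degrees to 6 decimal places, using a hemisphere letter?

Latitude: 9.141′ = 0.152350°; total 54.1523500
Longitude: 43.79′ = 0.729833°; total 0.7298333

54.152350° S, 0.729833° W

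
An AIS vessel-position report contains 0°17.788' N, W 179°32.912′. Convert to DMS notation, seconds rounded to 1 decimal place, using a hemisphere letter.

0°17′47.3″ N, 179°32′54.7″ W

Lat: fractional minutes 0.78800 × 60 = 47.280″
λ: fractional minutes 0.91200 × 60 = 54.720″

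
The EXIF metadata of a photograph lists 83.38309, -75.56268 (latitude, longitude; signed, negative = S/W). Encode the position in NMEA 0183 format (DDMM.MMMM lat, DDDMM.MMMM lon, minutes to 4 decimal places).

Lat: 83° + 0.383090 × 60 = 83° 22.985400′
Longitude is negative → W; |value| = 75.562680
λ: fractional part 0.562680 → 33.760800 minutes

8322.9854,N / 07533.7608,W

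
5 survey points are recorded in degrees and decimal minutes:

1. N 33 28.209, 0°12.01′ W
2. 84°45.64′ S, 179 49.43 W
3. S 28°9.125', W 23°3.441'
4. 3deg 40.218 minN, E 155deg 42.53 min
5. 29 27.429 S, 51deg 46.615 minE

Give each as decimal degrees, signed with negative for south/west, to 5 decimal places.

1. 33.47015, -0.20017
2. -84.76067, -179.82383
3. -28.15208, -23.05735
4. 3.67030, 155.70883
5. -29.45715, 51.77692

Point 1:
  φ: 28.209′ = 0.470150°; total 33.470150
  N ⇒ keep positive
  λ: 0 + 12.01/60 = 0.200167
  hemisphere W, so the sign is −
Point 2:
  Lat: 84 + 45.64/60 = 84.760667
  hemisphere S, so the sign is −
  λ: 49.43′ = 0.823833°; total 179.823833
  hemisphere W, so the sign is −
Point 3:
  φ: 28 + 9.125/60 = 28.152083
  hemisphere S, so the sign is −
  λ: 3.441′ = 0.057350°; total 23.057350
  W → negative
Point 4:
  φ: 3 + 40.218/60 = 3.670300
  N → positive
  Lon: 42.53′ = 0.708833°; total 155.708833
  E → positive
Point 5:
  φ: 29 + 27.429/60 = 29.457150
  S → negative
  Longitude: 46.615′ = 0.776917°; total 51.776917
  E ⇒ keep positive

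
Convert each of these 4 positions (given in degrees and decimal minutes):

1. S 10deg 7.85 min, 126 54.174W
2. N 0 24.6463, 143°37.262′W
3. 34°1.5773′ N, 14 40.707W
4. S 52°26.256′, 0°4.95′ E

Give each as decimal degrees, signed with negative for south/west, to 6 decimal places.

1. -10.130833, -126.902900
2. 0.410772, -143.621033
3. 34.026288, -14.678450
4. -52.437600, 0.082500

Point 1:
  Latitude: 7.85′ = 0.130833°; total 10.1308333
  S ⇒ negate
  λ: 126 + 54.174/60 = 126.9029000
  hemisphere W, so the sign is −
Point 2:
  φ: 0 + 24.6463/60 = 0.4107717
  N ⇒ keep positive
  Lon: 37.262′ = 0.621033°; total 143.6210333
  hemisphere W, so the sign is −
Point 3:
  Lat: 1.5773′ = 0.026288°; total 34.0262883
  N → positive
  Lon: 14 + 40.707/60 = 14.6784500
  hemisphere W, so the sign is −
Point 4:
  φ: 26.256′ = 0.437600°; total 52.4376000
  S → negative
  Lon: 0 + 4.95/60 = 0.0825000
  E → positive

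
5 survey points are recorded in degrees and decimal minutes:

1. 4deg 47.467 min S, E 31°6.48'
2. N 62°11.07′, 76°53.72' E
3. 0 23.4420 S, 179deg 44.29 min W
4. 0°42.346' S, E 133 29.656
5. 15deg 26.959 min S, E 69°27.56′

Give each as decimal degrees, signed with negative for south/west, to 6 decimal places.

1. -4.791117, 31.108000
2. 62.184500, 76.895333
3. -0.390700, -179.738167
4. -0.705767, 133.494267
5. -15.449317, 69.459333

Point 1:
  Lat: 47.467′ = 0.791117°; total 4.7911167
  S → negative
  λ: 31 + 6.48/60 = 31.1080000
  E → positive
Point 2:
  Lat: 62 + 11.07/60 = 62.1845000
  N ⇒ keep positive
  λ: 53.72′ = 0.895333°; total 76.8953333
  E → positive
Point 3:
  Lat: 23.442′ = 0.390700°; total 0.3907000
  S ⇒ negate
  Longitude: 44.29′ = 0.738167°; total 179.7381667
  hemisphere W, so the sign is −
Point 4:
  Lat: 42.346′ = 0.705767°; total 0.7057667
  hemisphere S, so the sign is −
  Lon: 29.656′ = 0.494267°; total 133.4942667
  E → positive
Point 5:
  Latitude: 15 + 26.959/60 = 15.4493167
  hemisphere S, so the sign is −
  Longitude: 27.56′ = 0.459333°; total 69.4593333
  E ⇒ keep positive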